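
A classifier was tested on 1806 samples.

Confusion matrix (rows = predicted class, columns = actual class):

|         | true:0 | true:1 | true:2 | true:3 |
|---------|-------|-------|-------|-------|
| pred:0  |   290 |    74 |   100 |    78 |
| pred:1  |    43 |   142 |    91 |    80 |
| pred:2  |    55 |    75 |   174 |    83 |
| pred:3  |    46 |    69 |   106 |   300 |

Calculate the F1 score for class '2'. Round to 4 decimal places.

0.4056

Take TP from the diagonal, FP from the rest of the '2' prediction marginal, FN from the rest of the '2' actual marginal.
F1 score = 2·TP/(2·TP+FP+FN).
2: TP=174, FP=55+75+83=213, FN=100+91+106=297 → 348/858 = 0.40559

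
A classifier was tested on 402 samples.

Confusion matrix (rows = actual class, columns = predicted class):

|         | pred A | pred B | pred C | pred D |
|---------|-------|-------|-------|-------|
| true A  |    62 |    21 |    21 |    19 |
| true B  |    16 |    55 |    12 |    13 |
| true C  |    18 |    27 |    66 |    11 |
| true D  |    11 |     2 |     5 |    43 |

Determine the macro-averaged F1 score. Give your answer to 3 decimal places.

Per-class F1 score (2·TP/(2·TP+FP+FN)):
  A: TP=62, FP=16+18+11=45, FN=21+21+19=61 → 124/230 = 0.5391
  B: TP=55, FP=21+27+2=50, FN=16+12+13=41 → 110/201 = 0.5473
  C: TP=66, FP=21+12+5=38, FN=18+27+11=56 → 132/226 = 0.5841
  D: TP=43, FP=19+13+11=43, FN=11+2+5=18 → 86/147 = 0.5850
Macro-F1 score = mean = (0.5391 + 0.5473 + 0.5841 + 0.5850) / 4 = 0.564

0.564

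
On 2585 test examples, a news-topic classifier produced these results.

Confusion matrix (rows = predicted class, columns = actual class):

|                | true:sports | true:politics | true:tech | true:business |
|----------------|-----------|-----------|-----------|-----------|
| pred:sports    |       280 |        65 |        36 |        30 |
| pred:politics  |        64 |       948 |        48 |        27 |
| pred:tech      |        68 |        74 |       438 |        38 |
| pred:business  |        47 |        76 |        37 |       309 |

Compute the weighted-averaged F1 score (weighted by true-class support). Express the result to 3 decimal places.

Per-class F1 score (2·TP/(2·TP+FP+FN)):
  sports: TP=280, FP=65+36+30=131, FN=64+68+47=179 → 560/870 = 0.6437
  politics: TP=948, FP=64+48+27=139, FN=65+74+76=215 → 1896/2250 = 0.8427
  tech: TP=438, FP=68+74+38=180, FN=36+48+37=121 → 876/1177 = 0.7443
  business: TP=309, FP=47+76+37=160, FN=30+27+38=95 → 618/873 = 0.7079
Weighted-F1 score = Σ (supportᵢ/N)·F1 scoreᵢ with N=2585: (459/2585)·0.6437 + (1163/2585)·0.8427 + (559/2585)·0.7443 + (404/2585)·0.7079 = 0.765

0.765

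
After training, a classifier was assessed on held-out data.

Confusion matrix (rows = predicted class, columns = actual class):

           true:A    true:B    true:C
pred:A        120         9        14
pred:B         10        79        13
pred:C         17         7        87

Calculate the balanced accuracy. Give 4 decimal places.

Balanced accuracy = mean of per-class recall.
  A: recall = 120/147 = 0.81633
  B: recall = 79/95 = 0.83158
  C: recall = 87/114 = 0.76316
Mean = (0.81633 + 0.83158 + 0.76316) / 3 = 0.8037

0.8037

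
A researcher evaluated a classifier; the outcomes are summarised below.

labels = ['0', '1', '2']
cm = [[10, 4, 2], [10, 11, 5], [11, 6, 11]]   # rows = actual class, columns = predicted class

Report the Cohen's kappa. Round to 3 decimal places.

0.207

Observed agreement pₒ = trace/N = 32/70 = 0.4571
Expected agreement pₑ = Σ (rowᵢ·colᵢ)/N² = (16·31 + 26·21 + 28·18)/70² = 0.3155
κ = (pₒ − pₑ)/(1 − pₑ) = (0.4571 − 0.3155)/(1 − 0.3155) = 0.207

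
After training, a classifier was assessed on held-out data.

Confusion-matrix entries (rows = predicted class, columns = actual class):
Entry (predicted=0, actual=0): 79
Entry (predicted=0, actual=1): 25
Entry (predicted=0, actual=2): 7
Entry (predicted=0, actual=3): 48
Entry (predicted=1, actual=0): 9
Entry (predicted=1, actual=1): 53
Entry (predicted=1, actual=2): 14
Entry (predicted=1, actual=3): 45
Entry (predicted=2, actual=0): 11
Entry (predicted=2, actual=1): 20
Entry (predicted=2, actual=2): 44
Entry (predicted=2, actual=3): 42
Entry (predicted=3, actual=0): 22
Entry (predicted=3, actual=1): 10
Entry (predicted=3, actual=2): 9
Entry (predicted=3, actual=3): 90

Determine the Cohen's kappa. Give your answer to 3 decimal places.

Observed agreement pₒ = trace/N = 266/528 = 0.5038
Expected agreement pₑ = Σ (rowᵢ·colᵢ)/N² = (121·159 + 108·121 + 74·117 + 225·131)/528² = 0.2527
κ = (pₒ − pₑ)/(1 − pₑ) = (0.5038 − 0.2527)/(1 − 0.2527) = 0.336

0.336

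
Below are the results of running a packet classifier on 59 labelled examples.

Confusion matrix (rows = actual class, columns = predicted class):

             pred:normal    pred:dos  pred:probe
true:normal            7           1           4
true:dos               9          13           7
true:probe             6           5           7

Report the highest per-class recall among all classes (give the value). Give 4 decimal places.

0.5833

Per-class recall (TP/(TP+FN)):
  normal: TP=7, FN=1+4=5 → 7/12 = 0.58333
  dos: TP=13, FN=9+7=16 → 13/29 = 0.44828
  probe: TP=7, FN=6+5=11 → 7/18 = 0.38889
Highest is class 'normal' with recall = 0.5833.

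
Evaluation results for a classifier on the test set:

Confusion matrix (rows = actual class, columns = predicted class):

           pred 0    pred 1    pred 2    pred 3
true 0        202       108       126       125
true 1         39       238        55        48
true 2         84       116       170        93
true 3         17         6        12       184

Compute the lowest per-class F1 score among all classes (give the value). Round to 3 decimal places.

Per-class F1 score (2·TP/(2·TP+FP+FN)):
  0: TP=202, FP=39+84+17=140, FN=108+126+125=359 → 404/903 = 0.4474
  1: TP=238, FP=108+116+6=230, FN=39+55+48=142 → 476/848 = 0.5613
  2: TP=170, FP=126+55+12=193, FN=84+116+93=293 → 340/826 = 0.4116
  3: TP=184, FP=125+48+93=266, FN=17+6+12=35 → 368/669 = 0.5501
Lowest is class '2' with F1 score = 0.412.

0.412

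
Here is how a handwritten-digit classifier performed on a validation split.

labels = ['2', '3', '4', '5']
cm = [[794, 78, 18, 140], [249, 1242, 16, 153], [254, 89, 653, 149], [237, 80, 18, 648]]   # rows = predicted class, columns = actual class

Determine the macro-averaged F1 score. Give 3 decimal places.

0.685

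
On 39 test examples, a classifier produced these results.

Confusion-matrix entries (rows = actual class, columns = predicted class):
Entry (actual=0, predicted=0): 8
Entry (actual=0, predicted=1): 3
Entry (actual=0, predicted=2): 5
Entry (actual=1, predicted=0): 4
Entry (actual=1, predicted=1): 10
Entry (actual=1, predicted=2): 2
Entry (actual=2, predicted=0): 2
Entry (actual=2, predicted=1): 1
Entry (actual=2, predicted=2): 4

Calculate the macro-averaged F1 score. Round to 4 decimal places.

Per-class F1 score (2·TP/(2·TP+FP+FN)):
  0: TP=8, FP=4+2=6, FN=3+5=8 → 16/30 = 0.53333
  1: TP=10, FP=3+1=4, FN=4+2=6 → 20/30 = 0.66667
  2: TP=4, FP=5+2=7, FN=2+1=3 → 8/18 = 0.44444
Macro-F1 score = mean = (0.53333 + 0.66667 + 0.44444) / 3 = 0.5481

0.5481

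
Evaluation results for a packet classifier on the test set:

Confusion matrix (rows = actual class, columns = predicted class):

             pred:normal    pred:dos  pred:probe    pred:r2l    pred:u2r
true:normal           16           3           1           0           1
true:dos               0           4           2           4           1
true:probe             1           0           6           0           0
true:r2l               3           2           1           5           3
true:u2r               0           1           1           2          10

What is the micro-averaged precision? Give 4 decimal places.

0.6119

Micro-averaging pools counts across classes: ΣTP=41, ΣFP=26, ΣFN=26.
Micro-precision = TP/(TP+FP) on pooled counts = 0.6119 (equals overall accuracy in single-label multiclass).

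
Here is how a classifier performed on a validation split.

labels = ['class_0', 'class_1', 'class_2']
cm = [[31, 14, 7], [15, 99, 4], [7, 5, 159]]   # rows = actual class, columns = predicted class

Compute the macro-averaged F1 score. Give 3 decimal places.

0.787

Per-class F1 score (2·TP/(2·TP+FP+FN)):
  class_0: TP=31, FP=15+7=22, FN=14+7=21 → 62/105 = 0.5905
  class_1: TP=99, FP=14+5=19, FN=15+4=19 → 198/236 = 0.8390
  class_2: TP=159, FP=7+4=11, FN=7+5=12 → 318/341 = 0.9326
Macro-F1 score = mean = (0.5905 + 0.8390 + 0.9326) / 3 = 0.787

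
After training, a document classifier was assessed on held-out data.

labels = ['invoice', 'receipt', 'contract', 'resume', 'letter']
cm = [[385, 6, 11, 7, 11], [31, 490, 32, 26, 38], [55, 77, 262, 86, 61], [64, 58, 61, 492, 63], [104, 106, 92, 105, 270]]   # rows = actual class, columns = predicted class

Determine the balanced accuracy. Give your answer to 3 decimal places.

Balanced accuracy = mean of per-class recall.
  invoice: recall = 385/420 = 0.9167
  receipt: recall = 490/617 = 0.7942
  contract: recall = 262/541 = 0.4843
  resume: recall = 492/738 = 0.6667
  letter: recall = 270/677 = 0.3988
Mean = (0.9167 + 0.7942 + 0.4843 + 0.6667 + 0.3988) / 5 = 0.652

0.652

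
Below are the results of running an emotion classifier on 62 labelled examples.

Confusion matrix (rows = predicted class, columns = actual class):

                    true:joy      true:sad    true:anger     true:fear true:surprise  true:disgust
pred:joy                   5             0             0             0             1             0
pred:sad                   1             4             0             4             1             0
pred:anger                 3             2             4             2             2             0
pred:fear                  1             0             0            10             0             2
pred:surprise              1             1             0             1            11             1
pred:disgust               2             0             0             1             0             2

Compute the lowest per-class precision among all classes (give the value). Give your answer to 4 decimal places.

Per-class precision (TP/(TP+FP)):
  joy: TP=5, FP=0+0+0+1+0=1 → 5/6 = 0.83333
  sad: TP=4, FP=1+0+4+1+0=6 → 4/10 = 0.40000
  anger: TP=4, FP=3+2+2+2+0=9 → 4/13 = 0.30769
  fear: TP=10, FP=1+0+0+0+2=3 → 10/13 = 0.76923
  surprise: TP=11, FP=1+1+0+1+1=4 → 11/15 = 0.73333
  disgust: TP=2, FP=2+0+0+1+0=3 → 2/5 = 0.40000
Lowest is class 'anger' with precision = 0.3077.

0.3077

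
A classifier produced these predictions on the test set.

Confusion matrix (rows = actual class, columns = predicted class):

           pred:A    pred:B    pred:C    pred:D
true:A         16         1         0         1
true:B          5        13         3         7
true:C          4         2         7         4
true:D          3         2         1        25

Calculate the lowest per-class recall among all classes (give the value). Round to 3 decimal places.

0.412

Per-class recall (TP/(TP+FN)):
  A: TP=16, FN=1+0+1=2 → 16/18 = 0.8889
  B: TP=13, FN=5+3+7=15 → 13/28 = 0.4643
  C: TP=7, FN=4+2+4=10 → 7/17 = 0.4118
  D: TP=25, FN=3+2+1=6 → 25/31 = 0.8065
Lowest is class 'C' with recall = 0.412.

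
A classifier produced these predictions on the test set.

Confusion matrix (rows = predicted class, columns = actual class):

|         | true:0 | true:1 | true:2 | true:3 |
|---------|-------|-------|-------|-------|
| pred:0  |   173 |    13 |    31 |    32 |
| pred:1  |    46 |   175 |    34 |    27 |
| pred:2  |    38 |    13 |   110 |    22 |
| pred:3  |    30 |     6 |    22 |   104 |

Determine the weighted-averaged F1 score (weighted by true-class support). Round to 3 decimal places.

Per-class F1 score (2·TP/(2·TP+FP+FN)):
  0: TP=173, FP=13+31+32=76, FN=46+38+30=114 → 346/536 = 0.6455
  1: TP=175, FP=46+34+27=107, FN=13+13+6=32 → 350/489 = 0.7157
  2: TP=110, FP=38+13+22=73, FN=31+34+22=87 → 220/380 = 0.5789
  3: TP=104, FP=30+6+22=58, FN=32+27+22=81 → 208/347 = 0.5994
Weighted-F1 score = Σ (supportᵢ/N)·F1 scoreᵢ with N=876: (287/876)·0.6455 + (207/876)·0.7157 + (197/876)·0.5789 + (185/876)·0.5994 = 0.637

0.637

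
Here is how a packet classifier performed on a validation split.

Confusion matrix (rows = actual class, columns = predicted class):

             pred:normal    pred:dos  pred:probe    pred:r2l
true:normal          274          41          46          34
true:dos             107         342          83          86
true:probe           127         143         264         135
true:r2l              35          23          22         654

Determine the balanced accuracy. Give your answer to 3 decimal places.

Balanced accuracy = mean of per-class recall.
  normal: recall = 274/395 = 0.6937
  dos: recall = 342/618 = 0.5534
  probe: recall = 264/669 = 0.3946
  r2l: recall = 654/734 = 0.8910
Mean = (0.6937 + 0.5534 + 0.3946 + 0.8910) / 4 = 0.633

0.633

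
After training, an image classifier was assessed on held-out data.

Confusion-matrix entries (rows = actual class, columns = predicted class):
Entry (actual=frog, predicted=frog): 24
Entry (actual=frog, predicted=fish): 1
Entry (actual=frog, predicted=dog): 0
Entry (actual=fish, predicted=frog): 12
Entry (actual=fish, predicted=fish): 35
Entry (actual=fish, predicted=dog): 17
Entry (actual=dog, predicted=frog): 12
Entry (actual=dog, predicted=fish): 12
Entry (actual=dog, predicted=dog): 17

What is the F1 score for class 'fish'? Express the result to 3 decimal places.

0.625

Treat 'fish' as positive and all other classes as negative.
F1 score = 2·TP/(2·TP+FP+FN).
fish: TP=35, FP=1+12=13, FN=12+17=29 → 70/112 = 0.6250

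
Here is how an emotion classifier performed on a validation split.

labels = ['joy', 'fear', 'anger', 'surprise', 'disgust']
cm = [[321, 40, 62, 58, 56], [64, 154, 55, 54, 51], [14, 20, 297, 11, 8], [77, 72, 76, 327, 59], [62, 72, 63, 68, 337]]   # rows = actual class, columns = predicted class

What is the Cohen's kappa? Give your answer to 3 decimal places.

0.473

Observed agreement pₒ = trace/N = 1436/2478 = 0.5795
Expected agreement pₑ = Σ (rowᵢ·colᵢ)/N² = (537·538 + 378·358 + 350·553 + 611·518 + 602·511)/2478² = 0.2022
κ = (pₒ − pₑ)/(1 − pₑ) = (0.5795 − 0.2022)/(1 − 0.2022) = 0.473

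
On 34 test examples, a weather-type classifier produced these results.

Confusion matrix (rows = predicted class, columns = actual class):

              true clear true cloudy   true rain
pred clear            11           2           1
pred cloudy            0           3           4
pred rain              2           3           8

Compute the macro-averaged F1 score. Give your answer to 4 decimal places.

0.6101

Per-class F1 score (2·TP/(2·TP+FP+FN)):
  clear: TP=11, FP=2+1=3, FN=0+2=2 → 22/27 = 0.81481
  cloudy: TP=3, FP=0+4=4, FN=2+3=5 → 6/15 = 0.40000
  rain: TP=8, FP=2+3=5, FN=1+4=5 → 16/26 = 0.61538
Macro-F1 score = mean = (0.81481 + 0.40000 + 0.61538) / 3 = 0.6101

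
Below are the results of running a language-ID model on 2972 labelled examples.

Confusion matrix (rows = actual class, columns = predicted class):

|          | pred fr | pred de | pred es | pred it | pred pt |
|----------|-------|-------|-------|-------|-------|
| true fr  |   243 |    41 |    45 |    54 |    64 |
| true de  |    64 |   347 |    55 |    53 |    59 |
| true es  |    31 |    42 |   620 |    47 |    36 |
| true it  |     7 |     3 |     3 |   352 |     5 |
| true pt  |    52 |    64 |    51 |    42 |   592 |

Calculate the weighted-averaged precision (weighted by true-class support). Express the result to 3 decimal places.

0.728

Per-class precision (TP/(TP+FP)):
  fr: TP=243, FP=64+31+7+52=154 → 243/397 = 0.6121
  de: TP=347, FP=41+42+3+64=150 → 347/497 = 0.6982
  es: TP=620, FP=45+55+3+51=154 → 620/774 = 0.8010
  it: TP=352, FP=54+53+47+42=196 → 352/548 = 0.6423
  pt: TP=592, FP=64+59+36+5=164 → 592/756 = 0.7831
Weighted-precision = Σ (supportᵢ/N)·precisionᵢ with N=2972: (447/2972)·0.6121 + (578/2972)·0.6982 + (776/2972)·0.8010 + (370/2972)·0.6423 + (801/2972)·0.7831 = 0.728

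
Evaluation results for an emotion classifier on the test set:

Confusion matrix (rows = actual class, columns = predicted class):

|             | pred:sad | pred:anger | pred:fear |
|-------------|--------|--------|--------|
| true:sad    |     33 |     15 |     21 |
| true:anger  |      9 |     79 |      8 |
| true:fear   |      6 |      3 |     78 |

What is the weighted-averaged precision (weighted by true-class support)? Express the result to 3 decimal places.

0.750

Per-class precision (TP/(TP+FP)):
  sad: TP=33, FP=9+6=15 → 33/48 = 0.6875
  anger: TP=79, FP=15+3=18 → 79/97 = 0.8144
  fear: TP=78, FP=21+8=29 → 78/107 = 0.7290
Weighted-precision = Σ (supportᵢ/N)·precisionᵢ with N=252: (69/252)·0.6875 + (96/252)·0.8144 + (87/252)·0.7290 = 0.750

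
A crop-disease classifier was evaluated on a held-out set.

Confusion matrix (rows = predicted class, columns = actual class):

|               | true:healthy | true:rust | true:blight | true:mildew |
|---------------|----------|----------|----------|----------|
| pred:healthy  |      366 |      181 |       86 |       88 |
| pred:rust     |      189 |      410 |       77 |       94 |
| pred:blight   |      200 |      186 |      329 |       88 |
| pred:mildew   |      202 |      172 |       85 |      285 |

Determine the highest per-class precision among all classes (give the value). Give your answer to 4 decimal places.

Per-class precision (TP/(TP+FP)):
  healthy: TP=366, FP=181+86+88=355 → 366/721 = 0.50763
  rust: TP=410, FP=189+77+94=360 → 410/770 = 0.53247
  blight: TP=329, FP=200+186+88=474 → 329/803 = 0.40971
  mildew: TP=285, FP=202+172+85=459 → 285/744 = 0.38306
Highest is class 'rust' with precision = 0.5325.

0.5325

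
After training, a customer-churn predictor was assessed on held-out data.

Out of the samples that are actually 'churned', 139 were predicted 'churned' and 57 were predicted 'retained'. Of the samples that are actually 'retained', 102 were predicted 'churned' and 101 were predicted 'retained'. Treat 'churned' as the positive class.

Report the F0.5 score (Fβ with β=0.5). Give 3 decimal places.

Fβ = (1+β²)·TP / ((1+β²)·TP + β²·FN + FP), with β²=1/4
= 1.25·139 / (1.25·139 + 0.25·57 + 102) = 0.599

0.599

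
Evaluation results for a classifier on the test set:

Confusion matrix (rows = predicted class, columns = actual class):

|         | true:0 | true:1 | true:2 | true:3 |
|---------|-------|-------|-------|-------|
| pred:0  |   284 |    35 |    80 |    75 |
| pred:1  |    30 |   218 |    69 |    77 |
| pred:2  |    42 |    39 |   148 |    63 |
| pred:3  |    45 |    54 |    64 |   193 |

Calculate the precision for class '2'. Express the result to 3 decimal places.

precision = TP/(TP+FP).
2: TP=148, FP=42+39+63=144 → 148/292 = 0.5068

0.507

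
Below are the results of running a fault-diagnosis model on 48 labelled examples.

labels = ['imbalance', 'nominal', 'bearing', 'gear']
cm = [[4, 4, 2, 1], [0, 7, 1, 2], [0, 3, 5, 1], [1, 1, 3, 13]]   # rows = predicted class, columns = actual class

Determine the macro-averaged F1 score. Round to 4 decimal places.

0.5757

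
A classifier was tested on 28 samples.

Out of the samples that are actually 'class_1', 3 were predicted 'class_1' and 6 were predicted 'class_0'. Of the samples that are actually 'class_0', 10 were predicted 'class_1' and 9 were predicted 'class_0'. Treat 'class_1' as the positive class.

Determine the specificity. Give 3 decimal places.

0.474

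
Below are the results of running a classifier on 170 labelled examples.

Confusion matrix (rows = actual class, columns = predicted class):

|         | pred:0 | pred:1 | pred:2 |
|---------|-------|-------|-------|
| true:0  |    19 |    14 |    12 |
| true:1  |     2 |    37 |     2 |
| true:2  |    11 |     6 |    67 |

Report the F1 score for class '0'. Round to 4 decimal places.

One-vs-rest for '0': TP = diagonal; FP = other classes predicted '0'; FN = '0' predicted as other.
F1 score = 2·TP/(2·TP+FP+FN).
0: TP=19, FP=2+11=13, FN=14+12=26 → 38/77 = 0.49351

0.4935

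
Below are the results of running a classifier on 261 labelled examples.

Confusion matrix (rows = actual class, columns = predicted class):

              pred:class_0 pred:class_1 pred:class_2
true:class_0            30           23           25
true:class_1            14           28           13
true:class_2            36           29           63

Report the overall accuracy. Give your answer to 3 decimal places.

0.464

Accuracy = trace / total = (30+28+63=121) / 261 = 121/261 = 0.464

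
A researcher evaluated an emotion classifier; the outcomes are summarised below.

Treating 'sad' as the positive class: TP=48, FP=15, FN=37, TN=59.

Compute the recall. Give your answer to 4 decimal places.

Recall = TP/(TP+FN) = 48/(48+37) = 48/85 = 0.5647

0.5647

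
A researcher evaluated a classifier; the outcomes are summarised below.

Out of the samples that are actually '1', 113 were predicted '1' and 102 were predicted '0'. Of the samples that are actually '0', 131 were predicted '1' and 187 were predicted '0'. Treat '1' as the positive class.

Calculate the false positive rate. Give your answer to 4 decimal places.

0.4119

FPR = FP/(FP+TN) = 131/(131+187) = 0.4119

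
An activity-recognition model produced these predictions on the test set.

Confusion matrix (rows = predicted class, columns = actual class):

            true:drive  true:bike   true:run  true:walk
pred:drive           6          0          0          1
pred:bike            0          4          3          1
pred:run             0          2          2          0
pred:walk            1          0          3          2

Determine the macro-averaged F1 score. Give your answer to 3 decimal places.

0.540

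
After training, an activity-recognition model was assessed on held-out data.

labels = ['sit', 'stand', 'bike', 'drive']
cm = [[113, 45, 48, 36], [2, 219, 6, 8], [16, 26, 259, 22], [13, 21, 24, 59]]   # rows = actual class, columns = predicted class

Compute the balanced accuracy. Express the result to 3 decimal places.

Balanced accuracy = mean of per-class recall.
  sit: recall = 113/242 = 0.4669
  stand: recall = 219/235 = 0.9319
  bike: recall = 259/323 = 0.8019
  drive: recall = 59/117 = 0.5043
Mean = (0.4669 + 0.9319 + 0.8019 + 0.5043) / 4 = 0.676

0.676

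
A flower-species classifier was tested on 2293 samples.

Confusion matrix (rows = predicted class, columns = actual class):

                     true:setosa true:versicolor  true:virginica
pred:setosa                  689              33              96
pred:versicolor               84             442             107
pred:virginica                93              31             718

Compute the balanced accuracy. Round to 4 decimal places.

0.8162

Balanced accuracy = mean of per-class recall.
  setosa: recall = 689/866 = 0.79561
  versicolor: recall = 442/506 = 0.87352
  virginica: recall = 718/921 = 0.77959
Mean = (0.79561 + 0.87352 + 0.77959) / 3 = 0.8162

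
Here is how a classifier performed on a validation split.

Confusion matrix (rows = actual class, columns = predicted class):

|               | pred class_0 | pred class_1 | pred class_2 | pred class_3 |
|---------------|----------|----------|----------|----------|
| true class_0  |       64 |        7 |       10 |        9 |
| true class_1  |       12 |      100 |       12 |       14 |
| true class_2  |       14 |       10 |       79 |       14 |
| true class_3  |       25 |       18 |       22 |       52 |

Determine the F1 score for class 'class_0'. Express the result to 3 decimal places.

0.624

Take TP from the diagonal, FP from the rest of the 'class_0' prediction marginal, FN from the rest of the 'class_0' actual marginal.
F1 score = 2·TP/(2·TP+FP+FN).
class_0: TP=64, FP=12+14+25=51, FN=7+10+9=26 → 128/205 = 0.6244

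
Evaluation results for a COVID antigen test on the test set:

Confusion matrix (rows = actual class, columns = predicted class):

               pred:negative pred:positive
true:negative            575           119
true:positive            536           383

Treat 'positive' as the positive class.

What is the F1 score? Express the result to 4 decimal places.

0.5391

Precision = TP/(TP+FP) = 383/502 = 0.7629
Recall = TP/(TP+FN) = 383/919 = 0.4168
F1 = 2·TP/(2·TP+FP+FN) = 766/1421 = 0.5391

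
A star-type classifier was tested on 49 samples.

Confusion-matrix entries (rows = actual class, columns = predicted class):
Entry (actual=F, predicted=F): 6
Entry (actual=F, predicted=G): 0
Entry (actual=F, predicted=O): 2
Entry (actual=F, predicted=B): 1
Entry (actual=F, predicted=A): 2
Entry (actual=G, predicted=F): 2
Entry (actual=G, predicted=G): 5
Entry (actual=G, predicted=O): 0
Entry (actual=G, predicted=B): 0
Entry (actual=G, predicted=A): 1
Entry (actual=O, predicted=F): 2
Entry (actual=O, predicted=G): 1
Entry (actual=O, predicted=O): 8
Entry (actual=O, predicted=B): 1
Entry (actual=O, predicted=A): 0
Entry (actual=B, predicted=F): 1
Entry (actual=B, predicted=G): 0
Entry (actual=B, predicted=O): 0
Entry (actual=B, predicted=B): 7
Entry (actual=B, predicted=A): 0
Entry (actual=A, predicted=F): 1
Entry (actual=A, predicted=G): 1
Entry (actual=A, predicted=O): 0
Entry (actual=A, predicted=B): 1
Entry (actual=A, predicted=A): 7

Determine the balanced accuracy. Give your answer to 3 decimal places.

Balanced accuracy = mean of per-class recall.
  F: recall = 6/11 = 0.5455
  G: recall = 5/8 = 0.6250
  O: recall = 8/12 = 0.6667
  B: recall = 7/8 = 0.8750
  A: recall = 7/10 = 0.7000
Mean = (0.5455 + 0.6250 + 0.6667 + 0.8750 + 0.7000) / 5 = 0.682

0.682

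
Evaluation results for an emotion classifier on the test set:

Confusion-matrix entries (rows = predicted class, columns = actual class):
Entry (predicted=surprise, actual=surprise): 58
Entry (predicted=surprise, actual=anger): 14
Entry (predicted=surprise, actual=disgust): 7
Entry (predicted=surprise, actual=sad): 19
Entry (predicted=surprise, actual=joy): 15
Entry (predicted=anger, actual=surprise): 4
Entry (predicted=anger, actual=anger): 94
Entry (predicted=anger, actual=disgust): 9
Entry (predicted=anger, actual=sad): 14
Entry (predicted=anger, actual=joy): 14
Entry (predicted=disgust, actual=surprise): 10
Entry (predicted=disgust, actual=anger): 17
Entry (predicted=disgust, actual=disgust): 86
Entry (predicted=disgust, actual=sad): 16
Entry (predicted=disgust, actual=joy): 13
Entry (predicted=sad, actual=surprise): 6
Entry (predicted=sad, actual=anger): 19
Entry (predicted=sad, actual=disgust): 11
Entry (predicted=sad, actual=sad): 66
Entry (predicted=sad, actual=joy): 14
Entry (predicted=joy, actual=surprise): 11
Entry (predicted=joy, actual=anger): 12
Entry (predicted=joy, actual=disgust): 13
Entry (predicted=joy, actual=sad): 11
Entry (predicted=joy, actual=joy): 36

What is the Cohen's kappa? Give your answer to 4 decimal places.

Observed agreement pₒ = trace/N = 340/589 = 0.57725
Expected agreement pₑ = Σ (rowᵢ·colᵢ)/N² = (89·113 + 156·135 + 126·142 + 126·116 + 92·83)/589² = 0.20541
κ = (pₒ − pₑ)/(1 − pₑ) = (0.57725 − 0.20541)/(1 − 0.20541) = 0.4680

0.4680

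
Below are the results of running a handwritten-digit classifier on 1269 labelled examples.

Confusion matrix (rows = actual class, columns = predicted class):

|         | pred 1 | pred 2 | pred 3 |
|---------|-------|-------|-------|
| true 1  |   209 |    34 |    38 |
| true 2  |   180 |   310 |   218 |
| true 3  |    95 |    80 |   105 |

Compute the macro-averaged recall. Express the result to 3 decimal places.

Per-class recall (TP/(TP+FN)):
  1: TP=209, FN=34+38=72 → 209/281 = 0.7438
  2: TP=310, FN=180+218=398 → 310/708 = 0.4379
  3: TP=105, FN=95+80=175 → 105/280 = 0.3750
Macro-recall = mean = (0.7438 + 0.4379 + 0.3750) / 3 = 0.519

0.519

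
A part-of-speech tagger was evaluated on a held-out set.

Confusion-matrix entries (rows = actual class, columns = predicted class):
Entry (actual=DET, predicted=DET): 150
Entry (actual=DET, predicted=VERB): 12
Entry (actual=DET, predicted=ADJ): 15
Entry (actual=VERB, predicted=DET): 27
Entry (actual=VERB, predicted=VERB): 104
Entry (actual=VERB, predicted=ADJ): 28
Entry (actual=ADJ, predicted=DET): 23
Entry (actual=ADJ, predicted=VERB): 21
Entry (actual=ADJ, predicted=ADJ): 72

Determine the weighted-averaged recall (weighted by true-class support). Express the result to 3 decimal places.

Per-class recall (TP/(TP+FN)):
  DET: TP=150, FN=12+15=27 → 150/177 = 0.8475
  VERB: TP=104, FN=27+28=55 → 104/159 = 0.6541
  ADJ: TP=72, FN=23+21=44 → 72/116 = 0.6207
Weighted-recall = Σ (supportᵢ/N)·recallᵢ with N=452: (177/452)·0.8475 + (159/452)·0.6541 + (116/452)·0.6207 = 0.721

0.721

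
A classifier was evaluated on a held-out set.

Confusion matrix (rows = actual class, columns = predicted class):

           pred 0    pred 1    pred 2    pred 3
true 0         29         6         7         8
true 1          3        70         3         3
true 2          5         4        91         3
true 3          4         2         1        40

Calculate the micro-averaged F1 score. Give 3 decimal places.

Micro-averaging pools counts across classes: ΣTP=230, ΣFP=49, ΣFN=49.
Micro-F1 score = 2·TP/(2·TP+FP+FN) on pooled counts = 0.824 (equals overall accuracy in single-label multiclass).

0.824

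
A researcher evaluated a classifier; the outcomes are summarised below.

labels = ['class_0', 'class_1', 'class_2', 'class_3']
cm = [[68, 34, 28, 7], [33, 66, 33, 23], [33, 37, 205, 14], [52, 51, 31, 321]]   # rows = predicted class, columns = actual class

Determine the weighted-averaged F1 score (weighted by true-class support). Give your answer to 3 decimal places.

Per-class F1 score (2·TP/(2·TP+FP+FN)):
  class_0: TP=68, FP=34+28+7=69, FN=33+33+52=118 → 136/323 = 0.4211
  class_1: TP=66, FP=33+33+23=89, FN=34+37+51=122 → 132/343 = 0.3848
  class_2: TP=205, FP=33+37+14=84, FN=28+33+31=92 → 410/586 = 0.6997
  class_3: TP=321, FP=52+51+31=134, FN=7+23+14=44 → 642/820 = 0.7829
Weighted-F1 score = Σ (supportᵢ/N)·F1 scoreᵢ with N=1036: (186/1036)·0.4211 + (188/1036)·0.3848 + (297/1036)·0.6997 + (365/1036)·0.7829 = 0.622

0.622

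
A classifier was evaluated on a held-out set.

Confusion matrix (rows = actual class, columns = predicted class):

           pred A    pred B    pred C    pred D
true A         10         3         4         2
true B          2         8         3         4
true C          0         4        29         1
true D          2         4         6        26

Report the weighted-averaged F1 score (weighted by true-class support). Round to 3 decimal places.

0.675

Per-class F1 score (2·TP/(2·TP+FP+FN)):
  A: TP=10, FP=2+0+2=4, FN=3+4+2=9 → 20/33 = 0.6061
  B: TP=8, FP=3+4+4=11, FN=2+3+4=9 → 16/36 = 0.4444
  C: TP=29, FP=4+3+6=13, FN=0+4+1=5 → 58/76 = 0.7632
  D: TP=26, FP=2+4+1=7, FN=2+4+6=12 → 52/71 = 0.7324
Weighted-F1 score = Σ (supportᵢ/N)·F1 scoreᵢ with N=108: (19/108)·0.6061 + (17/108)·0.4444 + (34/108)·0.7632 + (38/108)·0.7324 = 0.675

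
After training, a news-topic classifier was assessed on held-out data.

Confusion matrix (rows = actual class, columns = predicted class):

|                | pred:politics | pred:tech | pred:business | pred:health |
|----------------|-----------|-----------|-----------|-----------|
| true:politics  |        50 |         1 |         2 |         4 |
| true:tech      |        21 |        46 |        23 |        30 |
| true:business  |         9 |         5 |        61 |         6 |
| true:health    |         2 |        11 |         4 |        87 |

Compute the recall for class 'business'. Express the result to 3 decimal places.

recall = TP/(TP+FN).
business: TP=61, FN=9+5+6=20 → 61/81 = 0.7531

0.753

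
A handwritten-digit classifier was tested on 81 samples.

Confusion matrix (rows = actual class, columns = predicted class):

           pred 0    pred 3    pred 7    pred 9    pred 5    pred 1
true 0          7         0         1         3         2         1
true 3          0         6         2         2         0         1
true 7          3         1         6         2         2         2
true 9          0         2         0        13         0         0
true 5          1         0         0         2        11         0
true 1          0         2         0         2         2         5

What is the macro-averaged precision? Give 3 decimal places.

Per-class precision (TP/(TP+FP)):
  0: TP=7, FP=0+3+0+1+0=4 → 7/11 = 0.6364
  3: TP=6, FP=0+1+2+0+2=5 → 6/11 = 0.5455
  7: TP=6, FP=1+2+0+0+0=3 → 6/9 = 0.6667
  9: TP=13, FP=3+2+2+2+2=11 → 13/24 = 0.5417
  5: TP=11, FP=2+0+2+0+2=6 → 11/17 = 0.6471
  1: TP=5, FP=1+1+2+0+0=4 → 5/9 = 0.5556
Macro-precision = mean = (0.6364 + 0.5455 + 0.6667 + 0.5417 + 0.6471 + 0.5556) / 6 = 0.599

0.599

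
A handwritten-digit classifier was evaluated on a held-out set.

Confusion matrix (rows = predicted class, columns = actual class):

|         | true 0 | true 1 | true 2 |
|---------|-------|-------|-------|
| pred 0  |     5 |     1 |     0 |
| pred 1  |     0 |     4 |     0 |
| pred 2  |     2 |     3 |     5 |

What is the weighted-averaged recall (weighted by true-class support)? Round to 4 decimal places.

0.7000

Per-class recall (TP/(TP+FN)):
  0: TP=5, FN=0+2=2 → 5/7 = 0.71429
  1: TP=4, FN=1+3=4 → 4/8 = 0.50000
  2: TP=5, FN=0+0=0 → 5/5 = 1.00000
Weighted-recall = Σ (supportᵢ/N)·recallᵢ with N=20: (7/20)·0.71429 + (8/20)·0.50000 + (5/20)·1.00000 = 0.7000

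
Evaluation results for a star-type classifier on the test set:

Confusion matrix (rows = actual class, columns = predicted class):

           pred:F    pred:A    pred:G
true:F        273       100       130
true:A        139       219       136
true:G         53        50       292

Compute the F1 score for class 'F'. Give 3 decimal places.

0.564

One-vs-rest for 'F': TP = diagonal; FP = other classes predicted 'F'; FN = 'F' predicted as other.
F1 score = 2·TP/(2·TP+FP+FN).
F: TP=273, FP=139+53=192, FN=100+130=230 → 546/968 = 0.5640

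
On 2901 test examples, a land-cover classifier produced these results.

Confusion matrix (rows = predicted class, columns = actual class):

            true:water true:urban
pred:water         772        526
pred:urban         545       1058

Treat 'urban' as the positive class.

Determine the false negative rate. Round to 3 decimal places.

0.332

FNR = FN/(FN+TP) = 526/(526+1058) = 0.332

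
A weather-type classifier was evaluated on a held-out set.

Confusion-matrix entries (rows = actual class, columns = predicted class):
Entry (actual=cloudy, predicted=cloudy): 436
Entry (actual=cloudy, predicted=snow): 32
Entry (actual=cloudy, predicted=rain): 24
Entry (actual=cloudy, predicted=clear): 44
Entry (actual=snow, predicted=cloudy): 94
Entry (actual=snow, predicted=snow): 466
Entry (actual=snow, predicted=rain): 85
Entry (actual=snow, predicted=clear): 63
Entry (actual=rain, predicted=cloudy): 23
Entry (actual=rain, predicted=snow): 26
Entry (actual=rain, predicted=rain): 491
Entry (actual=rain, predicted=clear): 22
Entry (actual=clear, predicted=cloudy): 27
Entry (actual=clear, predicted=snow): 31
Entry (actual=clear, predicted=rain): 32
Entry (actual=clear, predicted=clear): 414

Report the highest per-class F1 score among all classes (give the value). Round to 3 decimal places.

Per-class F1 score (2·TP/(2·TP+FP+FN)):
  cloudy: TP=436, FP=94+23+27=144, FN=32+24+44=100 → 872/1116 = 0.7814
  snow: TP=466, FP=32+26+31=89, FN=94+85+63=242 → 932/1263 = 0.7379
  rain: TP=491, FP=24+85+32=141, FN=23+26+22=71 → 982/1194 = 0.8224
  clear: TP=414, FP=44+63+22=129, FN=27+31+32=90 → 828/1047 = 0.7908
Highest is class 'rain' with F1 score = 0.822.

0.822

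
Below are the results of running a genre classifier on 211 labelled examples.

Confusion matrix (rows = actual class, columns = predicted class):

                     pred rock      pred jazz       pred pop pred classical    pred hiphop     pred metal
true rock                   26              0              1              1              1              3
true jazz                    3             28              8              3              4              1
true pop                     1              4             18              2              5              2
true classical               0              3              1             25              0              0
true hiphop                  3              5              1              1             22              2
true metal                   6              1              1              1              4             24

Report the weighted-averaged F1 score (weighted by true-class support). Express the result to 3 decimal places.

Per-class F1 score (2·TP/(2·TP+FP+FN)):
  rock: TP=26, FP=3+1+0+3+6=13, FN=0+1+1+1+3=6 → 52/71 = 0.7324
  jazz: TP=28, FP=0+4+3+5+1=13, FN=3+8+3+4+1=19 → 56/88 = 0.6364
  pop: TP=18, FP=1+8+1+1+1=12, FN=1+4+2+5+2=14 → 36/62 = 0.5806
  classical: TP=25, FP=1+3+2+1+1=8, FN=0+3+1+0+0=4 → 50/62 = 0.8065
  hiphop: TP=22, FP=1+4+5+0+4=14, FN=3+5+1+1+2=12 → 44/70 = 0.6286
  metal: TP=24, FP=3+1+2+0+2=8, FN=6+1+1+1+4=13 → 48/69 = 0.6957
Weighted-F1 score = Σ (supportᵢ/N)·F1 scoreᵢ with N=211: (32/211)·0.7324 + (47/211)·0.6364 + (32/211)·0.5806 + (29/211)·0.8065 + (34/211)·0.6286 + (37/211)·0.6957 = 0.675

0.675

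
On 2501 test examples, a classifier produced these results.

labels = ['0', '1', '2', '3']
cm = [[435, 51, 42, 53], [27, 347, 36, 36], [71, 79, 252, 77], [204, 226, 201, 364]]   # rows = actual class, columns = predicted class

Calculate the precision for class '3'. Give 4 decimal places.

Treat '3' as positive and all other classes as negative.
precision = TP/(TP+FP).
3: TP=364, FP=53+36+77=166 → 364/530 = 0.68679

0.6868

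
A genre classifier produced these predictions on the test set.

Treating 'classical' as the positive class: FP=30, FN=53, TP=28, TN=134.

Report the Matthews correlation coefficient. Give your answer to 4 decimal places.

0.1801

MCC = (TP·TN − FP·FN) / √((TP+FP)(TP+FN)(TN+FP)(TN+FN))
Numerator = 28·134 − 30·53 = 2162
Denominator = √(58·81·164·187) = √144078264 = 12003.2606
MCC = 2162 / 12003.2606 = 0.1801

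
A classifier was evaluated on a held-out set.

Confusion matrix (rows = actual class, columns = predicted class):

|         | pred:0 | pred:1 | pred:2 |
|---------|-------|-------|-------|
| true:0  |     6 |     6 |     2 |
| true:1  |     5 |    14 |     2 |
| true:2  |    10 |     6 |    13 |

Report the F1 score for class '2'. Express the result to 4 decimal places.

0.5652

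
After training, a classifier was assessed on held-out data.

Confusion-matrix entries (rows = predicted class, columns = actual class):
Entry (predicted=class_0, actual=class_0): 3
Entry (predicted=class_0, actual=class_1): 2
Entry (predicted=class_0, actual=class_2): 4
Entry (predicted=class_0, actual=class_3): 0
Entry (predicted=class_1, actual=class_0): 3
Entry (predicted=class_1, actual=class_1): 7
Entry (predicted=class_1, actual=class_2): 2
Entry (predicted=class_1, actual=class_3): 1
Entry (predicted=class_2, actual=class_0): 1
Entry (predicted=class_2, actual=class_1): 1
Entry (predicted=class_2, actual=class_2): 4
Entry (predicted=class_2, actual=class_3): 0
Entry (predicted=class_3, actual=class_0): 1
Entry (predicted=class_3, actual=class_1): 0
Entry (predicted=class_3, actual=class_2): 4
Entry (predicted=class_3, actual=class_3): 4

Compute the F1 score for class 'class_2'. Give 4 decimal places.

0.4000

One-vs-rest for 'class_2': TP = diagonal; FP = other classes predicted 'class_2'; FN = 'class_2' predicted as other.
F1 score = 2·TP/(2·TP+FP+FN).
class_2: TP=4, FP=1+1+0=2, FN=4+2+4=10 → 8/20 = 0.40000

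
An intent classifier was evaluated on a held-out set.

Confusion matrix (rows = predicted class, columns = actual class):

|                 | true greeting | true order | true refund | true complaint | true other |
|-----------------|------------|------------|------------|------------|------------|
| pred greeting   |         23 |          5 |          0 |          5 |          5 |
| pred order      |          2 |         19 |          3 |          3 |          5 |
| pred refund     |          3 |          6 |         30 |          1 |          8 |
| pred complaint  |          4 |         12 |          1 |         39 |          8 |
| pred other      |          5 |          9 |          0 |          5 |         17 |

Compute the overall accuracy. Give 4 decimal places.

0.5872

Accuracy = trace / total = (23+19+30+39+17=128) / 218 = 128/218 = 0.5872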